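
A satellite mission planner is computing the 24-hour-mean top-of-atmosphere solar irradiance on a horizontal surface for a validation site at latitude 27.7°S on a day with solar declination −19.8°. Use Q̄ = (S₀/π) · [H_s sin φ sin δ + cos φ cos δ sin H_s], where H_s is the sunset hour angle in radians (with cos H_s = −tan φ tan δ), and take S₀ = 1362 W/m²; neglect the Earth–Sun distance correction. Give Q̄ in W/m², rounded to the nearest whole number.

The sunset hour angle satisfies cos H_s = −tan φ tan δ = -0.1890, giving H_s = 100.89°. In radians, H_s = 1.7609.
H_s sin φ sin δ = 1.7609 × -0.4648 × -0.3387 = 0.2772.
cos φ cos δ sin H_s = 0.8854 × 0.9409 × 0.9820 = 0.8181.
Q̄ = (1362/π) × (0.2772 + 0.8181) = 433.54 × 1.0953 = 474.86 W/m².

475 W/m²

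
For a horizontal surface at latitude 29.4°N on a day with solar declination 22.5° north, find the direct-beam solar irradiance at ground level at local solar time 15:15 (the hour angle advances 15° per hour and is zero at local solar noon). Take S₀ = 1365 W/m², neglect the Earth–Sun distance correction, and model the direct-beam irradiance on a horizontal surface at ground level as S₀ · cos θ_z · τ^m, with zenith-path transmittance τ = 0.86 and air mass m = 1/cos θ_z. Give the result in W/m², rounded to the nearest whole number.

Hour angle H = 15° × (15.25 − 12) = 48.75°.
cos θ_z = sin(29.4°) sin(22.5°) + cos(29.4°) cos(22.5°) cos(48.75°) = 0.1879 + 0.5307 = 0.7186.
Air mass m = 1/cos θ_z = 1/0.7186 = 1.392; τ^m = 0.86^1.392 = 0.8106.
Surface direct beam = 1365 × 0.7186 × 0.8106 = 795.11 W/m².

795 W/m²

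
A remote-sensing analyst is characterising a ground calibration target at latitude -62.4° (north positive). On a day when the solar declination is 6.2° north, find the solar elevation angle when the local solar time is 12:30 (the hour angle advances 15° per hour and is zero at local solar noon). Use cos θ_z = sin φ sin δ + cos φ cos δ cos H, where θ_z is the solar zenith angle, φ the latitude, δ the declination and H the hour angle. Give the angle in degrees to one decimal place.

21.2°

Hour angle H = 15° × (12.5 − 12) = 7.50°.
With φ = -62.4°, δ = 6.2°, H = 7.50°: sin φ sin δ = -0.0957, cos φ cos δ cos H = 0.4566, so cos θ_z = 0.3609.
θ_z = arccos(0.3609) = 68.84°, so the elevation is 90° − 68.84° = 21.16°.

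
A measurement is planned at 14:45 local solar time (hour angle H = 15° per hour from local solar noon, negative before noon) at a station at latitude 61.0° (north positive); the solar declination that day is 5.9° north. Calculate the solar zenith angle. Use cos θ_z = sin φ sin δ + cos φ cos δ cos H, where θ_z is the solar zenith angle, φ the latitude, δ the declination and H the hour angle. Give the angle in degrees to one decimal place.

Hour angle H = 15° × (14.75 − 12) = 41.25°.
cos θ_z = sin(61.0°) sin(5.9°) + cos(61.0°) cos(5.9°) cos(41.25°) = 0.0899 + 0.3626 = 0.4525.
θ_z = arccos(0.4525) = 63.10°.

63.1°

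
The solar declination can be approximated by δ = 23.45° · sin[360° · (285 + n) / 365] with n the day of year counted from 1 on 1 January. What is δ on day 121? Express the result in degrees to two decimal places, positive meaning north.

360 × (285 + 121) / 365 = 400.438°; sin(400.438°) = 0.6486.
δ = 23.45 × 0.6486 = 15.210° ≈ +15.21°.

+15.21°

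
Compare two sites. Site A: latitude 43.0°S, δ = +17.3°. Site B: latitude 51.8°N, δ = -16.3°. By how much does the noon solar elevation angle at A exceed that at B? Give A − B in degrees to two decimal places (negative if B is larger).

A: 90° − |-43.0 − (17.3)| = 29.70°.
B: 90° − |51.8 − (-16.3)| = 21.90°.
A − B = 29.70 − 21.90 = 7.80°.

+7.80°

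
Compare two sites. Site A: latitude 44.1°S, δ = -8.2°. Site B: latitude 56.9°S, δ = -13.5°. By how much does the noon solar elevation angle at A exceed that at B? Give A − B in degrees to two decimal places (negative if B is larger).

+7.50°

A: 90° − |-44.1 − (-8.2)| = 54.10°.
B: 90° − |-56.9 − (-13.5)| = 46.60°.
A − B = 54.10 − 46.60 = 7.50°.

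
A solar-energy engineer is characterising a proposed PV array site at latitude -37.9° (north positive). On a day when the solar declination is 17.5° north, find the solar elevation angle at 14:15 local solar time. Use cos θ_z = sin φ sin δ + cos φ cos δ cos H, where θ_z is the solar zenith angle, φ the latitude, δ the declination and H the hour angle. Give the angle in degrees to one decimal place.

26.2°

Hour angle H = 15° × (14.25 − 12) = 33.75°.
cos θ_z = sin φ sin δ + cos φ cos δ cos H = (-0.6143)(0.3007) + (0.7891)(0.9537)(0.8315) = 0.4410.
θ_z = arccos(0.4410) = 63.83°, so the elevation is 90° − 63.83° = 26.17°.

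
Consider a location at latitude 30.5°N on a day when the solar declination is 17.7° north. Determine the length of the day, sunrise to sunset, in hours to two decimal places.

13.44 hours

−tan φ tan δ = −(0.5890)(0.3191) = -0.1879; H_s = arccos(-0.1879) = 100.83°.
Day length = 2 H_s / 15° h⁻¹ = 201.66° / 15 = 13.444 h.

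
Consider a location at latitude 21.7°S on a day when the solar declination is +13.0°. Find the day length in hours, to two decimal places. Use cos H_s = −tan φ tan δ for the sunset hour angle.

−tan φ tan δ = −(-0.3979)(0.2309) = 0.0919; H_s = arccos(0.0919) = 84.73°.
Day length = 2 H_s / 15° h⁻¹ = 169.46° / 15 = 11.297 h.

11.30 hours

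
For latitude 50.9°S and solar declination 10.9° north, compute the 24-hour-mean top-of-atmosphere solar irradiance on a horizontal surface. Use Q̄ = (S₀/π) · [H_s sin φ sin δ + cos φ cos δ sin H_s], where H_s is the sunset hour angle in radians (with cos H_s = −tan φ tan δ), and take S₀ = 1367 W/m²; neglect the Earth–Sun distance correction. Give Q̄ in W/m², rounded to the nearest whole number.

177 W/m²

−tan φ tan δ = −(-1.2305)(0.1926) = 0.2370; H_s = arccos(0.2370) = 76.29°. In radians, H_s = 1.3315.
H_s sin φ sin δ = 1.3315 × -0.7760 × 0.1891 = -0.1954.
cos φ cos δ sin H_s = 0.6307 × 0.9820 × 0.9715 = 0.6017.
Q̄ = (1367/π) × (-0.1954 + 0.6017) = 435.13 × 0.4063 = 176.79 W/m².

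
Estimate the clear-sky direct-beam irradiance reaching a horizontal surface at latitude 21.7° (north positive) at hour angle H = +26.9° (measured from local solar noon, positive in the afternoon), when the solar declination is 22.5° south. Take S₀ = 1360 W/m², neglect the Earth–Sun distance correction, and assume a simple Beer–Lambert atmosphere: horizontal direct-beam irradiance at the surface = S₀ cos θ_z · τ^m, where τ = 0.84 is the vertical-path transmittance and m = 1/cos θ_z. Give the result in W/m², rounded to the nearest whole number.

642 W/m²

With φ = 21.7°, δ = -22.5°, H = 26.90°: sin φ sin δ = -0.1415, cos φ cos δ cos H = 0.7655, so cos θ_z = 0.6240.
Air mass m = 1/cos θ_z = 1/0.6240 = 1.603; τ^m = 0.84^1.603 = 0.7562.
Surface direct beam = 1360 × 0.6240 × 0.7562 = 641.74 W/m².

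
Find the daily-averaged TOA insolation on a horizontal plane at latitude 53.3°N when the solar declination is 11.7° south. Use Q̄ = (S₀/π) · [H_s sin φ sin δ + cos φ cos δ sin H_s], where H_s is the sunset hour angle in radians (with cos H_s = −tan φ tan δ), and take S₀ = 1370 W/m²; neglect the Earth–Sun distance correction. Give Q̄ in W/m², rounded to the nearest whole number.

cos H_s = −tan(53.3°) · tan(-11.7°) = 0.2778, so H_s = arccos(0.2778) = 73.87°. In radians, H_s = 1.2893.
H_s sin φ sin δ = 1.2893 × 0.8018 × -0.2028 = -0.2096.
cos φ cos δ sin H_s = 0.5976 × 0.9792 × 0.9606 = 0.5621.
Q̄ = (1370/π) × (-0.2096 + 0.5621) = 436.08 × 0.3525 = 153.72 W/m².

154 W/m²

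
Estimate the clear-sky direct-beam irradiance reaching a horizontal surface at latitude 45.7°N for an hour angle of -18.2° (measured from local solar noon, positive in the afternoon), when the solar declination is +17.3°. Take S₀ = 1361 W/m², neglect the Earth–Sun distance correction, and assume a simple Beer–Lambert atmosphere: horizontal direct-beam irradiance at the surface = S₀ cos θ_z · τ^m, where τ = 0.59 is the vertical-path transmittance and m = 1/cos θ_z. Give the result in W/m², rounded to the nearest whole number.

617 W/m²

cos θ_z = sin(45.7°) sin(17.3°) + cos(45.7°) cos(17.3°) cos(-18.20°) = 0.2128 + 0.6335 = 0.8463.
Air mass m = 1/cos θ_z = 1/0.8463 = 1.182; τ^m = 0.59^1.182 = 0.5360.
Surface direct beam = 1361 × 0.8463 × 0.5360 = 617.37 W/m².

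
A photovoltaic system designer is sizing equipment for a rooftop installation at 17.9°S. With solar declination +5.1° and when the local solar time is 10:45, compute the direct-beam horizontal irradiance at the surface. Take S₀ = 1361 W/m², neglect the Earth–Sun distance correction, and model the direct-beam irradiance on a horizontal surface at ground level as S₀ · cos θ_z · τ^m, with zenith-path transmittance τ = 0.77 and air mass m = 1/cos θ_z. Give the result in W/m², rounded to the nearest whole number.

Hour angle H = 15° × (10.75 − 12) = -18.75°.
cos θ_z = sin φ sin δ + cos φ cos δ cos H = (-0.3074)(0.0889) + (0.9516)(0.9960)(0.9469) = 0.8701.
Air mass m = 1/cos θ_z = 1/0.8701 = 1.149; τ^m = 0.77^1.149 = 0.7406.
Surface direct beam = 1361 × 0.8701 × 0.7406 = 877.02 W/m².

877 W/m²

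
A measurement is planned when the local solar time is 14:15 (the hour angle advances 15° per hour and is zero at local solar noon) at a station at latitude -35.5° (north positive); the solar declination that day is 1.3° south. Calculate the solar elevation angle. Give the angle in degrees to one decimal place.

43.6°

Hour angle H = 15° × (14.25 − 12) = 33.75°.
With φ = -35.5°, δ = -1.3°, H = 33.75°: sin φ sin δ = 0.0132, cos φ cos δ cos H = 0.6767, so cos θ_z = 0.6899.
θ_z = arccos(0.6899) = 46.38°, so the elevation is 90° − 46.38° = 43.62°.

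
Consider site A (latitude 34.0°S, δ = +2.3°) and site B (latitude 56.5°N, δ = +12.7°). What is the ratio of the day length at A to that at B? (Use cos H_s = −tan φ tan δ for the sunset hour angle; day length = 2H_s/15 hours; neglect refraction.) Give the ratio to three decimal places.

A: H_s = arccos(−tan -34.0° · tan 2.3°) = 88.45°, so 2H_s/15 = 11.7933 h.
B: H_s = arccos(−tan 56.5° · tan 12.7°) = 109.91°, so 2H_s/15 = 14.6547 h.
Ratio A/B = 11.7933 / 14.6547 = 0.8047.

0.805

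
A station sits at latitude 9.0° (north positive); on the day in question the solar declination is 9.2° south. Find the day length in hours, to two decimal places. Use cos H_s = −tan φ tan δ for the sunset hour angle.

−tan φ tan δ = −(0.1584)(-0.1620) = 0.0257; H_s = arccos(0.0257) = 88.53°.
Day length = 2 H_s / 15° h⁻¹ = 177.06° / 15 = 11.804 h.

11.80 hours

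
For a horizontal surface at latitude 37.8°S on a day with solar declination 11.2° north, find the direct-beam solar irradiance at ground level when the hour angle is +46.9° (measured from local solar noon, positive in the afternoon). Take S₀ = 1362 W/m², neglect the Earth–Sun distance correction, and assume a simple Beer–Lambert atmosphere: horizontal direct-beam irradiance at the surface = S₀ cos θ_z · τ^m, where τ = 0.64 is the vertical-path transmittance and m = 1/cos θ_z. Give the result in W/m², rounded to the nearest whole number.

189 W/m²

With φ = -37.8°, δ = 11.2°, H = 46.90°: sin φ sin δ = -0.1190, cos φ cos δ cos H = 0.5296, so cos θ_z = 0.4106.
Air mass m = 1/cos θ_z = 1/0.4106 = 2.435; τ^m = 0.64^2.435 = 0.3373.
Surface direct beam = 1362 × 0.4106 × 0.3373 = 188.63 W/m².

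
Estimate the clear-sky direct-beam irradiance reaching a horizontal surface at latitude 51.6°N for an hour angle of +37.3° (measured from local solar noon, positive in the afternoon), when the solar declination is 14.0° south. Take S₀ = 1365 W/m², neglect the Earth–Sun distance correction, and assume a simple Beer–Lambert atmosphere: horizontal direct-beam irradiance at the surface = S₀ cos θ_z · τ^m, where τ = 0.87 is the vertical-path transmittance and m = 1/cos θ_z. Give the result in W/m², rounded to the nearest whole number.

245 W/m²

cos θ_z = sin(51.6°) sin(-14.0°) + cos(51.6°) cos(-14.0°) cos(37.30°) = -0.1896 + 0.4794 = 0.2898.
Air mass m = 1/cos θ_z = 1/0.2898 = 3.451; τ^m = 0.87^3.451 = 0.6184.
Surface direct beam = 1365 × 0.2898 × 0.6184 = 244.62 W/m².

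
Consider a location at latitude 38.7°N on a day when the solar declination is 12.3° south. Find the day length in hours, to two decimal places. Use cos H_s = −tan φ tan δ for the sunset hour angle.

−tan φ tan δ = −(0.8012)(-0.2180) = 0.1747; H_s = arccos(0.1747) = 79.94°.
Day length = 2 H_s / 15° h⁻¹ = 159.88° / 15 = 10.659 h.

10.66 hours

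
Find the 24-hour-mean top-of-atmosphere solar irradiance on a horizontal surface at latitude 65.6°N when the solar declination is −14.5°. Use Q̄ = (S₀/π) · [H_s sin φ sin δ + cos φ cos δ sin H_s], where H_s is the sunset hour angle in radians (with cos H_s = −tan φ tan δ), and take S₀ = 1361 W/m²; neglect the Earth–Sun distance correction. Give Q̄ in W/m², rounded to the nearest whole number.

47 W/m²

−tan φ tan δ = −(2.2045)(-0.2586) = 0.5701; H_s = arccos(0.5701) = 55.24°. In radians, H_s = 0.9641.
H_s sin φ sin δ = 0.9641 × 0.9107 × -0.2504 = -0.2199.
cos φ cos δ sin H_s = 0.4131 × 0.9681 × 0.8215 = 0.3285.
Q̄ = (1361/π) × (-0.2199 + 0.3285) = 433.22 × 0.1086 = 47.05 W/m².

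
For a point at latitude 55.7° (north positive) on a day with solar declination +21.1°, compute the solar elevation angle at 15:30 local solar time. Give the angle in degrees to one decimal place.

Hour angle H = 15° × (15.5 − 12) = 52.50°.
cos θ_z = sin φ sin δ + cos φ cos δ cos H = (0.8261)(0.3600) + (0.5635)(0.9330)(0.6088) = 0.6175.
θ_z = arccos(0.6175) = 51.87°, so the elevation is 90° − 51.87° = 38.13°.

38.1°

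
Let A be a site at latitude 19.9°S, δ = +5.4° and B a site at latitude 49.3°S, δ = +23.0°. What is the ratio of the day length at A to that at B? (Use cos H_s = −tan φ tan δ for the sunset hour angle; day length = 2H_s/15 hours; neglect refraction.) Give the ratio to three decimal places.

1.457

A: H_s = arccos(−tan -19.9° · tan 5.4°) = 88.04°, so 2H_s/15 = 11.7387 h.
B: H_s = arccos(−tan -49.3° · tan 23.0°) = 60.43°, so 2H_s/15 = 8.0573 h.
Ratio A/B = 11.7387 / 8.0573 = 1.4569.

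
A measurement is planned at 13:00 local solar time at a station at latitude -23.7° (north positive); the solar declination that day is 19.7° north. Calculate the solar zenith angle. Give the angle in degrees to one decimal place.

45.8°

Hour angle H = 15° × (13 − 12) = 15.00°.
cos θ_z = sin φ sin δ + cos φ cos δ cos H = (-0.4019)(0.3371) + (0.9157)(0.9415)(0.9659) = 0.6973.
θ_z = arccos(0.6973) = 45.79°.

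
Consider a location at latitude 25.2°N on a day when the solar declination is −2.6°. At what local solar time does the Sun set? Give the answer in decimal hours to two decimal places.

17.92 h

−tan φ tan δ = −(0.4706)(-0.0454) = 0.0214; H_s = arccos(0.0214) = 88.77°.
Sunset is at 12 + H_s/15 = 12 + 5.918 = 17.918 h local solar time.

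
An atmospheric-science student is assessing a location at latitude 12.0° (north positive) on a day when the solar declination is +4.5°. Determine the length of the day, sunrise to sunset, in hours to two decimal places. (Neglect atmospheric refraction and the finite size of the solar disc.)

12.13 hours

The sunset hour angle satisfies cos H_s = −tan φ tan δ = -0.0167, giving H_s = 90.96°.
Day length = 2 H_s / 15° h⁻¹ = 181.92° / 15 = 12.128 h.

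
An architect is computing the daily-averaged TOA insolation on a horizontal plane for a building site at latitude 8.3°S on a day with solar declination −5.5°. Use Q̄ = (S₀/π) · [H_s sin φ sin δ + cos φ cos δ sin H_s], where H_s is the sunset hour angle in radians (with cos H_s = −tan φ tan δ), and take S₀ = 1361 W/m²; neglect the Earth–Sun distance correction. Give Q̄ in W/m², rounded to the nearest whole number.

−tan φ tan δ = −(-0.1459)(-0.0963) = -0.0141; H_s = arccos(-0.0141) = 90.81°. In radians, H_s = 1.5849.
H_s sin φ sin δ = 1.5849 × -0.1444 × -0.0958 = 0.0219.
cos φ cos δ sin H_s = 0.9895 × 0.9954 × 0.9999 = 0.9848.
Q̄ = (1361/π) × (0.0219 + 0.9848) = 433.22 × 1.0067 = 436.12 W/m².

436 W/m²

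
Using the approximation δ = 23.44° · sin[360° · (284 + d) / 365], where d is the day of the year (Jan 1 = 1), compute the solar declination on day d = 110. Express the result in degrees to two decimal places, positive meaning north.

+11.22°

360 × (284 + 110) / 365 = 388.603°; sin(388.603°) = 0.4787.
δ = 23.44 × 0.4787 = 11.221° ≈ +11.22°.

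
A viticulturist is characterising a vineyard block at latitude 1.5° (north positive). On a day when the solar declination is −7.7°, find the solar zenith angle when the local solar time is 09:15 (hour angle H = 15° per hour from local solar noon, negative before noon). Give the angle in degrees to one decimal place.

Hour angle H = 15° × (9.25 − 12) = -41.25°.
cos θ_z = sin(1.5°) sin(-7.7°) + cos(1.5°) cos(-7.7°) cos(-41.25°) = -0.0035 + 0.7448 = 0.7413.
θ_z = arccos(0.7413) = 42.16°.

42.2°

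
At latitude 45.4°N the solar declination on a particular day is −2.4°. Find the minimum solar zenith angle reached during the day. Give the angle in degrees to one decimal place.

At local solar noon the hour angle is zero, so the zenith angle is |φ − δ| = |45.4° − (-2.4°)| = 47.8°.

47.8°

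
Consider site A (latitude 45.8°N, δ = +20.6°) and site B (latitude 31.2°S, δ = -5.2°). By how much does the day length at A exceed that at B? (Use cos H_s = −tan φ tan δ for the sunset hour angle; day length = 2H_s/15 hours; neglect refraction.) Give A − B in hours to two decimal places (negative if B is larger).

+2.61 h

A: H_s = arccos(−tan 45.8° · tan 20.6°) = 112.74°, so 2H_s/15 = 15.0320 h.
B: H_s = arccos(−tan -31.2° · tan -5.2°) = 93.16°, so 2H_s/15 = 12.4213 h.
A − B = 15.0320 − 12.4213 = 2.6107 h.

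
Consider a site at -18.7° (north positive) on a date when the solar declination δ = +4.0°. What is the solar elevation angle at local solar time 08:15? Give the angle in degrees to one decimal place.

Hour angle H = 15° × (8.25 − 12) = -56.25°.
With φ = -18.7°, δ = 4.0°, H = -56.25°: sin φ sin δ = -0.0224, cos φ cos δ cos H = 0.5250, so cos θ_z = 0.5026.
θ_z = arccos(0.5026) = 59.83°, so the elevation is 90° − 59.83° = 30.17°.

30.2°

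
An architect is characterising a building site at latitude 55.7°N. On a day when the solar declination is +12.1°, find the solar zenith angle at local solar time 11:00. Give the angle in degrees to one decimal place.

Hour angle H = 15° × (11 − 12) = -15.00°.
With φ = 55.7°, δ = 12.1°, H = -15.00°: sin φ sin δ = 0.1732, cos φ cos δ cos H = 0.5322, so cos θ_z = 0.7054.
θ_z = arccos(0.7054) = 45.14°.

45.1°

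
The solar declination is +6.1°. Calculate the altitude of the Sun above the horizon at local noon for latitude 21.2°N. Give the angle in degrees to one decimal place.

At local solar noon the hour angle is zero, so the elevation is 90° − |φ − δ| = 90° − |21.2° − (6.1°)| = 90° − 15.1° = 74.9°.

74.9°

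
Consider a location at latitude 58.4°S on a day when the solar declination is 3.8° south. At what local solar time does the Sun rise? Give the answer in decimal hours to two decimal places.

5.59 h

−tan φ tan δ = −(-1.6255)(-0.0664) = -0.1079; H_s = arccos(-0.1079) = 96.19°.
Sunrise is at 12 − H_s/15 = 12 − 6.413 = 5.587 h local solar time.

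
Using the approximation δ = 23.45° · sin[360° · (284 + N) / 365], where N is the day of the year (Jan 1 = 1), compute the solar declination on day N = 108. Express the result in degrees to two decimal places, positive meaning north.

+10.51°

360 × (284 + 108) / 365 = 386.630°; sin(386.630°) = 0.4482.
δ = 23.45 × 0.4482 = 10.510° ≈ +10.51°.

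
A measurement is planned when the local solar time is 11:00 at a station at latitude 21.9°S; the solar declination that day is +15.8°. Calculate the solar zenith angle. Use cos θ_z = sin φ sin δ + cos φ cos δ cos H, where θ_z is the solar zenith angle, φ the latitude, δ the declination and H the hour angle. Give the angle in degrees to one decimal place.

40.5°

Hour angle H = 15° × (11 − 12) = -15.00°.
cos θ_z = sin φ sin δ + cos φ cos δ cos H = (-0.3730)(0.2723) + (0.9278)(0.9622)(0.9659) = 0.7607.
θ_z = arccos(0.7607) = 40.47°.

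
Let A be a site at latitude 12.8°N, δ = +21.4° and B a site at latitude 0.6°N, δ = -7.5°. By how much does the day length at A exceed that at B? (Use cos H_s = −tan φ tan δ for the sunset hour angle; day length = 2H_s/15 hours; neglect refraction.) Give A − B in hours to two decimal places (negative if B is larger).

+0.69 h

A: H_s = arccos(−tan 12.8° · tan 21.4°) = 95.11°, so 2H_s/15 = 12.6813 h.
B: H_s = arccos(−tan 0.6° · tan -7.5°) = 89.92°, so 2H_s/15 = 11.9893 h.
A − B = 12.6813 − 11.9893 = 0.6920 h.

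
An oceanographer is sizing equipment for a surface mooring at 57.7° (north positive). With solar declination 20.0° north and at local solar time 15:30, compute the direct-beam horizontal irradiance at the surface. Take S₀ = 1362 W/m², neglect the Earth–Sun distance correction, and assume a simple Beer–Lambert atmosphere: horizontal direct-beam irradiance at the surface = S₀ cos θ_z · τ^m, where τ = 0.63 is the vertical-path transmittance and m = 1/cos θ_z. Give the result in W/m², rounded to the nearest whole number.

Hour angle H = 15° × (15.5 − 12) = 52.50°.
cos θ_z = sin φ sin δ + cos φ cos δ cos H = (0.8453)(0.3420) + (0.5344)(0.9397)(0.6088) = 0.5948.
Air mass m = 1/cos θ_z = 1/0.5948 = 1.681; τ^m = 0.63^1.681 = 0.4599.
Surface direct beam = 1362 × 0.5948 × 0.4599 = 372.57 W/m².

373 W/m²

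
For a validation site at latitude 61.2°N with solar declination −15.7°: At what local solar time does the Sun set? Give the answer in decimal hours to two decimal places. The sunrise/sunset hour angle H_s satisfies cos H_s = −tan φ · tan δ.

The sunset hour angle satisfies cos H_s = −tan φ tan δ = 0.5113, giving H_s = 59.25°.
Sunset is at 12 + H_s/15 = 12 + 3.950 = 15.950 h local solar time.

15.95 h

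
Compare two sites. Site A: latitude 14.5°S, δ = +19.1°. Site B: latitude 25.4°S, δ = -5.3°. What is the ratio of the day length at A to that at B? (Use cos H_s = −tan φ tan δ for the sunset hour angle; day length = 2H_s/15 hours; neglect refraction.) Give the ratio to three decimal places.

0.917

A: H_s = arccos(−tan -14.5° · tan 19.1°) = 84.86°, so 2H_s/15 = 11.3147 h.
B: H_s = arccos(−tan -25.4° · tan -5.3°) = 92.52°, so 2H_s/15 = 12.3360 h.
Ratio A/B = 11.3147 / 12.3360 = 0.9172.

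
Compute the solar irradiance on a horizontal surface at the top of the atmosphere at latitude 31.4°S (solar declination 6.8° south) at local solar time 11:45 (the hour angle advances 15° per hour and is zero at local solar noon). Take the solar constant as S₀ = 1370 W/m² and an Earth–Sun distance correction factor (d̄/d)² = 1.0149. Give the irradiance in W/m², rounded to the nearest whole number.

1262 W/m²

Hour angle H = 15° × (11.75 − 12) = -3.75°.
cos θ_z = sin(-31.4°) sin(-6.8°) + cos(-31.4°) cos(-6.8°) cos(-3.75°) = 0.0617 + 0.8457 = 0.9074.
Top-of-atmosphere irradiance = S₀ (d̄/d)² cos θ_z = 1370 × 1.0149 × 0.9074 = 1261.66 W/m².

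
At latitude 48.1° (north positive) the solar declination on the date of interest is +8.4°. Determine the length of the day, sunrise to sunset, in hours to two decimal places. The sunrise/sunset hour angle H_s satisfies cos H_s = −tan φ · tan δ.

13.26 hours

cos H_s = −tan(48.1°) · tan(8.4°) = -0.1646, so H_s = arccos(-0.1646) = 99.47°.
Day length = 2 H_s / 15° h⁻¹ = 198.94° / 15 = 13.263 h.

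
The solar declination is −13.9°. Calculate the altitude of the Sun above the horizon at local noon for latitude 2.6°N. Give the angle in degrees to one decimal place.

At local solar noon the hour angle is zero, so the elevation is 90° − |φ − δ| = 90° − |2.6° − (-13.9°)| = 90° − 16.5° = 73.5°.

73.5°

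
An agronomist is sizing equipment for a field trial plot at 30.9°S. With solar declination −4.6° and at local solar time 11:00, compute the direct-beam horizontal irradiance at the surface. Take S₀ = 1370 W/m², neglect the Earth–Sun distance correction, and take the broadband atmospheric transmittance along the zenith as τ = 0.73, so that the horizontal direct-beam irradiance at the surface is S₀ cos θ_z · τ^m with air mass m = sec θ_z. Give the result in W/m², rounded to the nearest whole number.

Hour angle H = 15° × (11 − 12) = -15.00°.
cos θ_z = sin φ sin δ + cos φ cos δ cos H = (-0.5135)(-0.0802) + (0.8581)(0.9968)(0.9659) = 0.8674.
Air mass m = 1/cos θ_z = 1/0.8674 = 1.153; τ^m = 0.73^1.153 = 0.6957.
Surface direct beam = 1370 × 0.8674 × 0.6957 = 826.73 W/m².

827 W/m²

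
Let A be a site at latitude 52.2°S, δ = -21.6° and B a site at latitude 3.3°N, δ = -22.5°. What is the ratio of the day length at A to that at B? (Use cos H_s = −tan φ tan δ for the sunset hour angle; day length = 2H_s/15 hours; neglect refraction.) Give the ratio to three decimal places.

1.362

A: H_s = arccos(−tan -52.2° · tan -21.6°) = 120.69°, so 2H_s/15 = 16.0920 h.
B: H_s = arccos(−tan 3.3° · tan -22.5°) = 88.63°, so 2H_s/15 = 11.8173 h.
Ratio A/B = 16.0920 / 11.8173 = 1.3617.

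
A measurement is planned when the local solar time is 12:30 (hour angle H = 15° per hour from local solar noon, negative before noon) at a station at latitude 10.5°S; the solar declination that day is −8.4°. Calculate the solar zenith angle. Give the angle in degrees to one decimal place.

Hour angle H = 15° × (12.5 − 12) = 7.50°.
cos θ_z = sin φ sin δ + cos φ cos δ cos H = (-0.1822)(-0.1461) + (0.9833)(0.9893)(0.9914) = 0.9910.
θ_z = arccos(0.9910) = 7.69°.

7.7°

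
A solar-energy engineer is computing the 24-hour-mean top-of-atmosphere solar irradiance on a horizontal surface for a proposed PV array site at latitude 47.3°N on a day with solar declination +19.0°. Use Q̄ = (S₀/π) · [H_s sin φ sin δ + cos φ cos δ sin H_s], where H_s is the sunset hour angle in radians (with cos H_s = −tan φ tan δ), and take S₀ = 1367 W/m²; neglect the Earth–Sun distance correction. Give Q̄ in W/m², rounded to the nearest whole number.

−tan φ tan δ = −(1.0837)(0.3443) = -0.3731; H_s = arccos(-0.3731) = 111.91°. In radians, H_s = 1.9532.
H_s sin φ sin δ = 1.9532 × 0.7349 × 0.3256 = 0.4674.
cos φ cos δ sin H_s = 0.6782 × 0.9455 × 0.9278 = 0.5949.
Q̄ = (1367/π) × (0.4674 + 0.5949) = 435.13 × 1.0623 = 462.24 W/m².

462 W/m²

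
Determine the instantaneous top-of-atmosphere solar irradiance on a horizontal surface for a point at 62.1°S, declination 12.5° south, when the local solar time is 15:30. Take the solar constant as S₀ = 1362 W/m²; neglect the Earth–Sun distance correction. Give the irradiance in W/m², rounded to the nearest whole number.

639 W/m²

Hour angle H = 15° × (15.5 − 12) = 52.50°.
cos θ_z = sin(-62.1°) sin(-12.5°) + cos(-62.1°) cos(-12.5°) cos(52.50°) = 0.1913 + 0.2781 = 0.4694.
Top-of-atmosphere irradiance = S₀ cos θ_z = 1362 × 0.4694 = 639.32 W/m².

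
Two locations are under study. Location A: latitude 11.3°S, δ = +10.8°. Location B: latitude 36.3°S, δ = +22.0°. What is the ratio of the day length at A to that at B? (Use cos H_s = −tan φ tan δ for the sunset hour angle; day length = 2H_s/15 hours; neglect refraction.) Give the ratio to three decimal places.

1.207

A: H_s = arccos(−tan -11.3° · tan 10.8°) = 87.82°, so 2H_s/15 = 11.7093 h.
B: H_s = arccos(−tan -36.3° · tan 22.0°) = 72.74°, so 2H_s/15 = 9.6987 h.
Ratio A/B = 11.7093 / 9.6987 = 1.2073.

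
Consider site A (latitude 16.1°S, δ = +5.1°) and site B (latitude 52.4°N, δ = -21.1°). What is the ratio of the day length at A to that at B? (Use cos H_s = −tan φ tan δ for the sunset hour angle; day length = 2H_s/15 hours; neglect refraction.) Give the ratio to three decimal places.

A: H_s = arccos(−tan -16.1° · tan 5.1°) = 88.52°, so 2H_s/15 = 11.8027 h.
B: H_s = arccos(−tan 52.4° · tan -21.1°) = 59.93°, so 2H_s/15 = 7.9907 h.
Ratio A/B = 11.8027 / 7.9907 = 1.4771.

1.477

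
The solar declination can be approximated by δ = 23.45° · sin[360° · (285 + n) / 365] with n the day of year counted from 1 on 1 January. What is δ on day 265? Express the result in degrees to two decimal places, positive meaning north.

-1.01°

360 × (285 + 265) / 365 = 542.466°; sin(542.466°) = -0.0430.
δ = 23.45 × -0.0430 = -1.008° ≈ -1.01°.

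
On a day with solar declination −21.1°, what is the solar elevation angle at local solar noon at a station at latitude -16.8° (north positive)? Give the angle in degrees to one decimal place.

85.7°

At local solar noon the hour angle is zero, so the elevation is 90° − |φ − δ| = 90° − |-16.8° − (-21.1°)| = 90° − 4.3° = 85.7°.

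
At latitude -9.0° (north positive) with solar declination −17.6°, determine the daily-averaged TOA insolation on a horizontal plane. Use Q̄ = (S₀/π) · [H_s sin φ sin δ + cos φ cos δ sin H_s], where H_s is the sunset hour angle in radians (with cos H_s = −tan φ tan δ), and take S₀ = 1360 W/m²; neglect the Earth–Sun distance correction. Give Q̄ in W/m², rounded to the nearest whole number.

cos H_s = −tan(-9.0°) · tan(-17.6°) = -0.0502, so H_s = arccos(-0.0502) = 92.88°. In radians, H_s = 1.6211.
H_s sin φ sin δ = 1.6211 × -0.1564 × -0.3024 = 0.0767.
cos φ cos δ sin H_s = 0.9877 × 0.9532 × 0.9987 = 0.9403.
Q̄ = (1360/π) × (0.0767 + 0.9403) = 432.90 × 1.0170 = 440.26 W/m².

440 W/m²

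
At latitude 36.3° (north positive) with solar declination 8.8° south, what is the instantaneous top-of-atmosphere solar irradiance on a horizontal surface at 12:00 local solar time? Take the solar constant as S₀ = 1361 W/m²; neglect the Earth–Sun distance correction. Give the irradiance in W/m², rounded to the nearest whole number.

961 W/m²

Hour angle H = 15° × (12 − 12) = 0.00°.
cos θ_z = sin φ sin δ + cos φ cos δ cos H = (0.5920)(-0.1530) + (0.8059)(0.9882)(1.0000) = 0.7058.
Top-of-atmosphere irradiance = S₀ cos θ_z = 1361 × 0.7058 = 960.59 W/m².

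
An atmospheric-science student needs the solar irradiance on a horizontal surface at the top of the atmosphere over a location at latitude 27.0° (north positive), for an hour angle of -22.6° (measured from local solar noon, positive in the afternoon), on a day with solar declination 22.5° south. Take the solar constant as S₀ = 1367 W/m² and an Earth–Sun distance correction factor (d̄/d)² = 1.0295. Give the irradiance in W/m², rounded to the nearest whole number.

825 W/m²

cos θ_z = sin(27.0°) sin(-22.5°) + cos(27.0°) cos(-22.5°) cos(-22.60°) = -0.1737 + 0.7600 = 0.5863.
Top-of-atmosphere irradiance = S₀ (d̄/d)² cos θ_z = 1367 × 1.0295 × 0.5863 = 825.12 W/m².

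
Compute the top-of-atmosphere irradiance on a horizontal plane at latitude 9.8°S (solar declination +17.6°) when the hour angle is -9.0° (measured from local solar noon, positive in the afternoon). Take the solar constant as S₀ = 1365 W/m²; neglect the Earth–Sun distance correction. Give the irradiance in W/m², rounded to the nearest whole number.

1196 W/m²

With φ = -9.8°, δ = 17.6°, H = -9.00°: sin φ sin δ = -0.0515, cos φ cos δ cos H = 0.9277, so cos θ_z = 0.8762.
Top-of-atmosphere irradiance = S₀ cos θ_z = 1365 × 0.8762 = 1196.01 W/m².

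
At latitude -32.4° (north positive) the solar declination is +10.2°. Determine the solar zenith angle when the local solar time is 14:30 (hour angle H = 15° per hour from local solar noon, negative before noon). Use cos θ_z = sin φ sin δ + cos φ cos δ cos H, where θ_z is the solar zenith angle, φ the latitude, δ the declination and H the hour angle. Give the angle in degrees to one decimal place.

Hour angle H = 15° × (14.5 − 12) = 37.50°.
cos θ_z = sin φ sin δ + cos φ cos δ cos H = (-0.5358)(0.1771) + (0.8443)(0.9842)(0.7934) = 0.5644.
θ_z = arccos(0.5644) = 55.64°.

55.6°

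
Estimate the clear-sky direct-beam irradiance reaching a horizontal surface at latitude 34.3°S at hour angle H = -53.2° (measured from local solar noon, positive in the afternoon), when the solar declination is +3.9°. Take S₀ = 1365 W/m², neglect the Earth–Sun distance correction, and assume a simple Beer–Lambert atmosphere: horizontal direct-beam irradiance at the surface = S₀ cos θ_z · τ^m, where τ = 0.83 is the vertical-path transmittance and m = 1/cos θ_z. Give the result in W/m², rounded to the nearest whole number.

413 W/m²

cos θ_z = sin φ sin δ + cos φ cos δ cos H = (-0.5635)(0.0680) + (0.8261)(0.9977)(0.5990) = 0.4554.
Air mass m = 1/cos θ_z = 1/0.4554 = 2.196; τ^m = 0.83^2.196 = 0.6642.
Surface direct beam = 1365 × 0.4554 × 0.6642 = 412.88 W/m².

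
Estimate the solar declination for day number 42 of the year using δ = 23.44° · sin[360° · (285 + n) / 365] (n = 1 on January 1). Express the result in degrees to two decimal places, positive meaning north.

-14.26°

360 × (285 + 42) / 365 = 322.521°; sin(322.521°) = -0.6085.
δ = 23.44 × -0.6085 = -14.263° ≈ -14.26°.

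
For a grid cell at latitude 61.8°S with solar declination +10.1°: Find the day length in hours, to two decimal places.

9.41 hours

The sunset hour angle satisfies cos H_s = −tan φ tan δ = 0.3322, giving H_s = 70.60°.
Day length = 2 H_s / 15° h⁻¹ = 141.20° / 15 = 9.413 h.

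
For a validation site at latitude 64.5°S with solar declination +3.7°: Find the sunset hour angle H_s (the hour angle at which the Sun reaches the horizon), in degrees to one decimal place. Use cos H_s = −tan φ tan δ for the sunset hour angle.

82.2°

−tan φ tan δ = −(-2.0965)(0.0647) = 0.1356; H_s = arccos(0.1356) = 82.21°.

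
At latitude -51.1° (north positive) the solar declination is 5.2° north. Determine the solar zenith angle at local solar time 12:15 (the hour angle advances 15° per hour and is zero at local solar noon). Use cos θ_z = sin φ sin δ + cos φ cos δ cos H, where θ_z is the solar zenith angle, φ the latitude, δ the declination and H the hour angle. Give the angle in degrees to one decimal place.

Hour angle H = 15° × (12.25 − 12) = 3.75°.
With φ = -51.1°, δ = 5.2°, H = 3.75°: sin φ sin δ = -0.0705, cos φ cos δ cos H = 0.6240, so cos θ_z = 0.5535.
θ_z = arccos(0.5535) = 56.39°.

56.4°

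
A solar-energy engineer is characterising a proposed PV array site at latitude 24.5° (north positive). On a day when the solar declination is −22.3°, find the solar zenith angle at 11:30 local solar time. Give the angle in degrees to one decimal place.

Hour angle H = 15° × (11.5 − 12) = -7.50°.
cos θ_z = sin(24.5°) sin(-22.3°) + cos(24.5°) cos(-22.3°) cos(-7.50°) = -0.1574 + 0.8347 = 0.6773.
θ_z = arccos(0.6773) = 47.37°.

47.4°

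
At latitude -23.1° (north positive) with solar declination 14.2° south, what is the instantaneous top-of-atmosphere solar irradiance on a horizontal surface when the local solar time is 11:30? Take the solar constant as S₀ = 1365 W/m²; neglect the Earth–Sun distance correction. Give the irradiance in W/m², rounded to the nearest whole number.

Hour angle H = 15° × (11.5 − 12) = -7.50°.
With φ = -23.1°, δ = -14.2°, H = -7.50°: sin φ sin δ = 0.0962, cos φ cos δ cos H = 0.8841, so cos θ_z = 0.9803.
Top-of-atmosphere irradiance = S₀ cos θ_z = 1365 × 0.9803 = 1338.11 W/m².

1338 W/m²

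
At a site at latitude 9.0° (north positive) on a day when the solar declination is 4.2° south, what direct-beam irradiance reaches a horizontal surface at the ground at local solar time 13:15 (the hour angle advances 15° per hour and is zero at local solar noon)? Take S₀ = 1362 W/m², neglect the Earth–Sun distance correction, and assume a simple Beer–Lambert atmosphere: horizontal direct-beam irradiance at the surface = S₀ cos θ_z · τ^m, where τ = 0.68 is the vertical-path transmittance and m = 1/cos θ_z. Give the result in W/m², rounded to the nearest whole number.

826 W/m²

Hour angle H = 15° × (13.25 − 12) = 18.75°.
cos θ_z = sin(9.0°) sin(-4.2°) + cos(9.0°) cos(-4.2°) cos(18.75°) = -0.0115 + 0.9328 = 0.9213.
Air mass m = 1/cos θ_z = 1/0.9213 = 1.085; τ^m = 0.68^1.085 = 0.6581.
Surface direct beam = 1362 × 0.9213 × 0.6581 = 825.79 W/m².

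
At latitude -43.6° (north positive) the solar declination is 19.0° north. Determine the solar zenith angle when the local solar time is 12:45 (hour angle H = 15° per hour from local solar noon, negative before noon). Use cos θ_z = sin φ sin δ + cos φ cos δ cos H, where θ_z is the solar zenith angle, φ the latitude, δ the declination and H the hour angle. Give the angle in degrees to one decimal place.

63.4°

Hour angle H = 15° × (12.75 − 12) = 11.25°.
With φ = -43.6°, δ = 19.0°, H = 11.25°: sin φ sin δ = -0.2245, cos φ cos δ cos H = 0.6716, so cos θ_z = 0.4471.
θ_z = arccos(0.4471) = 63.44°.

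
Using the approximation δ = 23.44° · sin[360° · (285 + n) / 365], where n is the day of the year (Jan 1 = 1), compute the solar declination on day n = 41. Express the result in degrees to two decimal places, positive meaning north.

360 × (285 + 41) / 365 = 321.534°; sin(321.534°) = -0.6221.
δ = 23.44 × -0.6221 = -14.582° ≈ -14.58°.

-14.58°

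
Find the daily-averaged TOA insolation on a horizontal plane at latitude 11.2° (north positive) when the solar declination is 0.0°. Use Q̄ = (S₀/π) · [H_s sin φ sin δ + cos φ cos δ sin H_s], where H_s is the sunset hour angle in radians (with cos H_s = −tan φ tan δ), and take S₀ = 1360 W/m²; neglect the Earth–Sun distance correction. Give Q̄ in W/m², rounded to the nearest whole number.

The sunset hour angle satisfies cos H_s = −tan φ tan δ = 0.0000, giving H_s = 90.00°. In radians, H_s = 1.5708.
H_s sin φ sin δ = 1.5708 × 0.1942 × 0.0000 = 0.0000.
cos φ cos δ sin H_s = 0.9810 × 1.0000 × 1.0000 = 0.9810.
Q̄ = (1360/π) × (0.0000 + 0.9810) = 432.90 × 0.9810 = 424.67 W/m².

425 W/m²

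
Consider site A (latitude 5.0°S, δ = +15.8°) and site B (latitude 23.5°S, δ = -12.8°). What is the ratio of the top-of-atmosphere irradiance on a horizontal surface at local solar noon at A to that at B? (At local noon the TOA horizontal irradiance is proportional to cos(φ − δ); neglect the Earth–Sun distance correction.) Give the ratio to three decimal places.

A: cos θ_z = cos(-5.0° − (15.8°)) = 0.9348.
B: cos θ_z = cos(-23.5° − (-12.8°)) = 0.9826.
Ratio A/B = 0.9348 / 0.9826 = 0.9514.

0.951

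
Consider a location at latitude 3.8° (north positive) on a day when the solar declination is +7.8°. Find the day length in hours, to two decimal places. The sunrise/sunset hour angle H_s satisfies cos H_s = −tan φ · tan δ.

−tan φ tan δ = −(0.0664)(0.1370) = -0.0091; H_s = arccos(-0.0091) = 90.52°.
Day length = 2 H_s / 15° h⁻¹ = 181.04° / 15 = 12.069 h.

12.07 hours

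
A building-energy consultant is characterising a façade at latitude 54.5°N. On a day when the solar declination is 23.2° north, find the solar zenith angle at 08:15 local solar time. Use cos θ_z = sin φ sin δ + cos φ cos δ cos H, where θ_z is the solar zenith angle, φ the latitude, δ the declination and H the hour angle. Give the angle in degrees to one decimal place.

Hour angle H = 15° × (8.25 − 12) = -56.25°.
With φ = 54.5°, δ = 23.2°, H = -56.25°: sin φ sin δ = 0.3207, cos φ cos δ cos H = 0.2965, so cos θ_z = 0.6172.
θ_z = arccos(0.6172) = 51.89°.

51.9°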